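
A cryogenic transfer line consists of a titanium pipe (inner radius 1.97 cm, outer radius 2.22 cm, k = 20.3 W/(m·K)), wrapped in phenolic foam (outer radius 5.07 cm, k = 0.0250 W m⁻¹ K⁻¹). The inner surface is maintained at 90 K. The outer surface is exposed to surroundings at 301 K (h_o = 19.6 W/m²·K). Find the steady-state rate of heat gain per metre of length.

Resistance network (inner→outer):
  R'_titanium = ln(0.0222/0.0197)/(2πk) = 0.1195/(2π·20.3) = 9.367×10^-4 m·K/W
  R'_phenolic foam = ln(0.0507/0.0222)/(2πk) = 0.8258/(2π·0.0250) = 5.257 m·K/W
  R'_conv,out = 1/(2πr h) = 1/(2π·0.0507·19.6) = 0.1602 m·K/W
ΣR = 9.367×10^-4 + 5.257 + 0.1602 = 5.418 m·K/W
Q' = ΔT/ΣR = (90 K − 301 K)/5.418 = -38.9 W/m
(Negative Q' ⇒ heat flows inward; heat gain = 38.9 W/m.)

Q' = 38.9 W/m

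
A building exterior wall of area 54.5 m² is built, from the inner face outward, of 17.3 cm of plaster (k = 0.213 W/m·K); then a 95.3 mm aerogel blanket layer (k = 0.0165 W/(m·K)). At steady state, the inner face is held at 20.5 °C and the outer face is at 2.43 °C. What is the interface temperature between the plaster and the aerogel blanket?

T = 18.3 °C

Resistance network (inner→outer):
  R_plaster = L/(kA) = 0.173/(0.213·54.5) = 0.01490 K/W
  R_aerogel blanket = L/(kA) = 0.0953/(0.0165·54.5) = 0.1060 K/W
ΣR = 0.01490 + 0.1060 = 0.1209 K/W
Q = ΔT/ΣR = (20.5 °C − 2.43 °C)/0.1209 = 149.5 W
From the inner boundary to the plaster/aerogel blanket interface, ΣR_partial = 0.01490 K/W.
T_interface = T_in − Q·ΣR_partial = 20.5 °C − (149.5)(0.01490) = 18.3 °C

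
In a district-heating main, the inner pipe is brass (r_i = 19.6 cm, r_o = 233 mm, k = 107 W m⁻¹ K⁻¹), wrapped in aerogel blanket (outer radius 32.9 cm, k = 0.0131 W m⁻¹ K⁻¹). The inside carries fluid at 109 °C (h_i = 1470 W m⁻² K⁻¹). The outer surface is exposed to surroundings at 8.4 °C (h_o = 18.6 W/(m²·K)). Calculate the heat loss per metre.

Q' = 23.8 W/m

Resistance network (inner→outer):
  R'_conv,in = 1/(2πr h) = 1/(2π·0.196·1470) = 5.524×10^-4 m·K/W
  R'_brass = ln(0.233/0.196)/(2πk) = 0.1729/(2π·107) = 2.572×10^-4 m·K/W
  R'_aerogel blanket = ln(0.329/0.233)/(2πk) = 0.3450/(2π·0.0131) = 4.192 m·K/W
  R'_conv,out = 1/(2πr h) = 1/(2π·0.329·18.6) = 0.02601 m·K/W
ΣR = 5.524×10^-4 + 2.572×10^-4 + 4.192 + 0.02601 = 4.219 m·K/W
Q' = ΔT/ΣR = (109 °C − 8.4 °C)/4.219 = 23.8 W/m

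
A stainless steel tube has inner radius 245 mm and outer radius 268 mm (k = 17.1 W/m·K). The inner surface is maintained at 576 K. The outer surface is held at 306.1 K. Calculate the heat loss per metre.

Q' = 323 kW/m

Q' = 2πk·ΔT/ln(r₂/r₁) = 2π × 17.1 × 269.9 / ln(0.268/0.245) = 3.23×10^5 W/m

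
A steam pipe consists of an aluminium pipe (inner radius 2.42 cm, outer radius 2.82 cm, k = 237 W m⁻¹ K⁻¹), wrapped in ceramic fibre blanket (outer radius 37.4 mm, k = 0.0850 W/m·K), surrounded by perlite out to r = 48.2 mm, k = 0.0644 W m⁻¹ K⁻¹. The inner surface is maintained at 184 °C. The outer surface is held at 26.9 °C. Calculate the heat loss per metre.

Treat each layer as a resistance in series:
  R'_aluminium = ln(0.0282/0.0242)/(2πk) = 0.1530/(2π·237) = 1.027×10^-4 m·K/W
  R'_ceramic fibre blanket = ln(0.0374/0.0282)/(2πk) = 0.2823/(2π·0.0850) = 0.5287 m·K/W
  R'_perlite = ln(0.0482/0.0374)/(2πk) = 0.2537/(2π·0.0644) = 0.6270 m·K/W
ΣR = 1.027×10^-4 + 0.5287 + 0.6270 = 1.156 m·K/W
Q' = ΔT/ΣR = (184 °C − 26.9 °C)/1.156 = 136 W/m

Q' = 136 W/m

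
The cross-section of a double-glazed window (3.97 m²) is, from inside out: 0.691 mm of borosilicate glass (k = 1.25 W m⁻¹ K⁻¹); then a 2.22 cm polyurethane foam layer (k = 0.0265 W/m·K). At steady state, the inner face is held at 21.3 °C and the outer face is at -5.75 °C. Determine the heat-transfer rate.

Q = 128 W

Treat each layer as a resistance in series:
  R_borosilicate glass = L/(kA) = 6.91×10^-4/(1.25·3.97) = 1.392×10^-4 K/W
  R_polyurethane foam = L/(kA) = 0.0222/(0.0265·3.97) = 0.2110 K/W
ΣR = 1.392×10^-4 + 0.2110 = 0.2111 K/W
Q = ΔT/ΣR = (21.3 °C − -5.75 °C)/0.2111 = 128 W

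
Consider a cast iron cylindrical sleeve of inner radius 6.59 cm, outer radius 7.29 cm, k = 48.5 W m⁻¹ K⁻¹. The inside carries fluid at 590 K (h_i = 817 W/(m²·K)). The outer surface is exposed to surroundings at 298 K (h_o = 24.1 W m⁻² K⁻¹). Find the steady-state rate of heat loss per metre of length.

Q' = 3.11 kW/m

Series thermal resistances, inner to outer:
  R'_conv,in = 1/(2πr h) = 1/(2π·0.0659·817) = 0.002956 m·K/W
  R'_cast iron = ln(0.0729/0.0659)/(2πk) = 0.1010/(2π·48.5) = 3.313×10^-4 m·K/W
  R'_conv,out = 1/(2πr h) = 1/(2π·0.0729·24.1) = 0.09059 m·K/W
ΣR = 0.002956 + 3.313×10^-4 + 0.09059 = 0.09388 m·K/W
Q' = ΔT/ΣR = (590 K − 298 K)/0.09388 = 3110 W/m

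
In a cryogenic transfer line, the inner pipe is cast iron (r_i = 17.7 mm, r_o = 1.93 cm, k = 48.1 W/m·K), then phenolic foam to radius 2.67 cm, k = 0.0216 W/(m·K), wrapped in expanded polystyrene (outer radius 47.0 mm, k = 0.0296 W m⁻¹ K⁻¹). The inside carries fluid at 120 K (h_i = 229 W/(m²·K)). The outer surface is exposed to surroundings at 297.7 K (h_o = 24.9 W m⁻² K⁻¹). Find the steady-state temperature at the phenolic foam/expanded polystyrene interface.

T = 197.0 K

Series thermal resistances, inner to outer:
  R'_conv,in = 1/(2πr h) = 1/(2π·0.0177·229) = 0.03927 m·K/W
  R'_cast iron = ln(0.0193/0.0177)/(2πk) = 0.08654/(2π·48.1) = 2.863×10^-4 m·K/W
  R'_phenolic foam = ln(0.0267/0.0193)/(2πk) = 0.3246/(2π·0.0216) = 2.391 m·K/W
  R'_expanded polystyrene = ln(0.0470/0.0267)/(2πk) = 0.5655/(2π·0.0296) = 3.041 m·K/W
  R'_conv,out = 1/(2πr h) = 1/(2π·0.0470·24.9) = 0.1360 m·K/W
ΣR = 0.03927 + 2.863×10^-4 + 2.391 + 3.041 + 0.1360 = 5.608 m·K/W
Q' = ΔT/ΣR = (120 K − 297.7 K)/5.608 = -31.69 W/m
From the inner boundary to the phenolic foam/expanded polystyrene interface, ΣR_partial = 2.431 m·K/W.
T_interface = T_in − Q'·ΣR_partial = 120 K − (-31.69)(2.431) = 197.0 K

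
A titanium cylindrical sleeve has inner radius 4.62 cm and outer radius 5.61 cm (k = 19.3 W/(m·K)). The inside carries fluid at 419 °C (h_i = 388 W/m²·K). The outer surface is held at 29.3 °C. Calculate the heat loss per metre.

Series thermal resistances, inner to outer:
  R'_conv,in = 1/(2πr h) = 1/(2π·0.0462·388) = 0.008879 m·K/W
  R'_titanium = ln(0.0561/0.0462)/(2πk) = 0.1942/(2π·19.3) = 0.001601 m·K/W
ΣR = 0.008879 + 0.001601 = 0.01048 m·K/W
Q' = ΔT/ΣR = (419 °C − 29.3 °C)/0.01048 = 37200 W/m

Q' = 37.2 kW/m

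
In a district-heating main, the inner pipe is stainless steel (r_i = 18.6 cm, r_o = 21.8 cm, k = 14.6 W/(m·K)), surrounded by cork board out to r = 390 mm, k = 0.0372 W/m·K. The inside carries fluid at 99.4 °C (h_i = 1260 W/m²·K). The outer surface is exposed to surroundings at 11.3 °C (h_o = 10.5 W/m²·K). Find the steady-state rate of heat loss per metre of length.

Q' = 34.8 W/m

Resistance network (inner→outer):
  R'_conv,in = 1/(2πr h) = 1/(2π·0.186·1260) = 6.791×10^-4 m·K/W
  R'_stainless steel = ln(0.218/0.186)/(2πk) = 0.1587/(2π·14.6) = 0.001731 m·K/W
  R'_cork board = ln(0.390/0.218)/(2πk) = 0.5817/(2π·0.0372) = 2.489 m·K/W
  R'_conv,out = 1/(2πr h) = 1/(2π·0.390·10.5) = 0.03887 m·K/W
ΣR = 6.791×10^-4 + 0.001731 + 2.489 + 0.03887 = 2.530 m·K/W
Q' = ΔT/ΣR = (99.4 °C − 11.3 °C)/2.530 = 34.8 W/m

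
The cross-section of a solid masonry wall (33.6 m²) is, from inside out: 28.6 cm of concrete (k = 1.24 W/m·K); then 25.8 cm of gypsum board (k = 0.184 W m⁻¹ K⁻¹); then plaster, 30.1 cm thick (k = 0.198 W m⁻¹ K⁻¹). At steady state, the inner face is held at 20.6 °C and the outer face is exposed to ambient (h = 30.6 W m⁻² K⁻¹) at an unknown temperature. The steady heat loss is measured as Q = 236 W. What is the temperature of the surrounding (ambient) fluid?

T_out = -1.78 °C

Series resistances:
  R_concrete = L/(kA) = 0.286/(1.24·33.6) = 0.006864 K/W
  R_gypsum board = L/(kA) = 0.258/(0.184·33.6) = 0.04173 K/W
  R_plaster = L/(kA) = 0.301/(0.198·33.6) = 0.04524 K/W
  R_conv,out = 1/(hA) = 1/(30.6·33.6) = 9.726×10^-4 K/W
ΣR = 0.09481 K/W
ΔT = Q·ΣR = 236 × 0.09481 = 22.38 K
Heat flows outward, so T_out = T_in − ΔT = 20.6 − 22.38 = -1.78 °C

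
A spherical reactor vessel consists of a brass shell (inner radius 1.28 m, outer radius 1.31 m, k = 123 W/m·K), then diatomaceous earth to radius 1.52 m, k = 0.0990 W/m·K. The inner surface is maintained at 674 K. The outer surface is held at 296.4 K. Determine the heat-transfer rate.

Q = 4450 W

Treat each layer as a resistance in series:
  R_brass = (1/1.28 − 1/1.31)/(4πk) = 0.01789/(4π·123) = 1.158×10^-5 K/W
  R_diatomaceous earth = (1/1.31 − 1/1.52)/(4πk) = 0.1055/(4π·0.0990) = 0.08477 K/W
ΣR = 1.158×10^-5 + 0.08477 = 0.08478 K/W
Q = ΔT/ΣR = (674 K − 296.4 K)/0.08478 = 4450 W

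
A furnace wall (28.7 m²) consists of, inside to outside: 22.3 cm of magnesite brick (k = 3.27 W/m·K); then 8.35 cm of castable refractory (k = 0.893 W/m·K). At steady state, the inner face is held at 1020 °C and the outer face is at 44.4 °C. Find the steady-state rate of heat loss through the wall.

Series thermal resistances, inner to outer:
  R_magnesite brick = L/(kA) = 0.223/(3.27·28.7) = 0.002376 K/W
  R_castable refractory = L/(kA) = 0.0835/(0.893·28.7) = 0.003258 K/W
ΣR = 0.002376 + 0.003258 = 0.005634 K/W
Q = ΔT/ΣR = (1020 °C − 44.4 °C)/0.005634 = 1.73×10^5 W

Q = 173 kW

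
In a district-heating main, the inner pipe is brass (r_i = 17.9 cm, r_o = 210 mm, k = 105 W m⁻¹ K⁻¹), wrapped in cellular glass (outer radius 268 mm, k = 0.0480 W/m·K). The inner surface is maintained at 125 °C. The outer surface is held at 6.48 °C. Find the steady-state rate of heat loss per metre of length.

Q' = 147 W/m

Resistance network (inner→outer):
  R'_brass = ln(0.210/0.179)/(2πk) = 0.1597/(2π·105) = 2.421×10^-4 m·K/W
  R'_cellular glass = ln(0.268/0.210)/(2πk) = 0.2439/(2π·0.0480) = 0.8086 m·K/W
ΣR = 2.421×10^-4 + 0.8086 = 0.8088 m·K/W
Q' = ΔT/ΣR = (125 °C − 6.48 °C)/0.8088 = 147 W/m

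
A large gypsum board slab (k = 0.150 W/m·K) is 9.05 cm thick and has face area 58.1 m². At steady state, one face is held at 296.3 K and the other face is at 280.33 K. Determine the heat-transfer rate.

Q = 1540 W

Q = kA·ΔT/L = 0.150 × 58.1 × |296.3 K − 280.33 K| / 0.0905 = 1540 W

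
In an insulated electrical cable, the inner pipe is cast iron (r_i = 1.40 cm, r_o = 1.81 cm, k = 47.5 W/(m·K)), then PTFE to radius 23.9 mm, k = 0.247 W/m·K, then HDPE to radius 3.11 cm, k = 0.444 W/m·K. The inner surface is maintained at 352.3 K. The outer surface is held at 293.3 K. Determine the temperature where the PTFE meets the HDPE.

T = 313.6 K

Treat each layer as a resistance in series:
  R'_cast iron = ln(0.0181/0.0140)/(2πk) = 0.2569/(2π·47.5) = 8.606×10^-4 m·K/W
  R'_PTFE = ln(0.0239/0.0181)/(2πk) = 0.2780/(2π·0.247) = 0.1791 m·K/W
  R'_HDPE = ln(0.0311/0.0239)/(2πk) = 0.2633/(2π·0.444) = 0.09439 m·K/W
ΣR = 8.606×10^-4 + 0.1791 + 0.09439 = 0.2744 m·K/W
Q' = ΔT/ΣR = (352.3 K − 293.3 K)/0.2744 = 215.0 W/m
From the inner boundary to the PTFE/HDPE interface, ΣR_partial = 0.1800 m·K/W.
T_interface = T_in − Q'·ΣR_partial = 352.3 K − (215.0)(0.1800) = 313.6 K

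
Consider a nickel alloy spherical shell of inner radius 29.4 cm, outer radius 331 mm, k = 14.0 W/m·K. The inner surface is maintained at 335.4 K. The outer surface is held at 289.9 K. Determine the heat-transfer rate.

Q = 21.1 kW

Q = 4πk·ΔT/(1/r₁ − 1/r₂) = 4π × 14.0 × 45.5 / (1/0.294 − 1/0.331) = 21100 W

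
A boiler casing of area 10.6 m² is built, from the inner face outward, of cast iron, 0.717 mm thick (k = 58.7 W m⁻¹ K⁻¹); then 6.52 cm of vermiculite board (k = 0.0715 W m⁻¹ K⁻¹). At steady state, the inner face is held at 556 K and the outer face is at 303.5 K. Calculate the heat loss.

Q = 2940 W

Resistance network (inner→outer):
  R_cast iron = L/(kA) = 7.17×10^-4/(58.7·10.6) = 1.152×10^-6 K/W
  R_vermiculite board = L/(kA) = 0.0652/(0.0715·10.6) = 0.08603 K/W
ΣR = 1.152×10^-6 + 0.08603 = 0.08603 K/W
Q = ΔT/ΣR = (556 K − 303.5 K)/0.08603 = 2940 W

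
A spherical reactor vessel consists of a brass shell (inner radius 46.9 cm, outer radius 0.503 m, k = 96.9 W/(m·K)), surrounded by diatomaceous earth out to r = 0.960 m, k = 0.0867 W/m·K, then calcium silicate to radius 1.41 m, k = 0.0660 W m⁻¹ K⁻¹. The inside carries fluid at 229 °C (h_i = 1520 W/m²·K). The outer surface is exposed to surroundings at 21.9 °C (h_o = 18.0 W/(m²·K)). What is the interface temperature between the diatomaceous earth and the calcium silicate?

T = 87.5 °C

Resistance network (inner→outer):
  R_conv,in = 1/(4πr²h) = 1/(4π·0.469²·1520) = 2.380×10^-4 K/W
  R_brass = (1/0.469 − 1/0.503)/(4πk) = 0.1441/(4π·96.9) = 1.184×10^-4 K/W
  R_diatomaceous earth = (1/0.503 − 1/0.960)/(4πk) = 0.9464/(4π·0.0867) = 0.8687 K/W
  R_calcium silicate = (1/0.960 − 1/1.41)/(4πk) = 0.3324/(4π·0.0660) = 0.4008 K/W
  R_conv,out = 1/(4πr²h) = 1/(4π·1.41²·18.0) = 0.002224 K/W
ΣR = 2.380×10^-4 + 1.184×10^-4 + 0.8687 + 0.4008 + 0.002224 = 1.272 K/W
Q = ΔT/ΣR = (229 °C − 21.9 °C)/1.272 = 162.8 W
From the inner boundary to the diatomaceous earth/calcium silicate interface, ΣR_partial = 0.8691 K/W.
T_interface = T_in − Q·ΣR_partial = 229 °C − (162.8)(0.8691) = 87.5 °C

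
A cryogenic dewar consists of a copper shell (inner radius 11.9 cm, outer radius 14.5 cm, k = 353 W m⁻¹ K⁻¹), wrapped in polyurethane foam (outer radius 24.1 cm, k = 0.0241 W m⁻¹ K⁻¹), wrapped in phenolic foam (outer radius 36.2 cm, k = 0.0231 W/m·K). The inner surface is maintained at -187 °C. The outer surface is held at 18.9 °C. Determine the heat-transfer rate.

Q = 14.9 W

Series thermal resistances, inner to outer:
  R_copper = (1/0.119 − 1/0.145)/(4πk) = 1.507/(4π·353) = 3.397×10^-4 K/W
  R_polyurethane foam = (1/0.145 − 1/0.241)/(4πk) = 2.747/(4π·0.0241) = 9.071 K/W
  R_phenolic foam = (1/0.241 − 1/0.362)/(4πk) = 1.387/(4π·0.0231) = 4.778 K/W
ΣR = 3.397×10^-4 + 9.071 + 4.778 = 13.85 K/W
Q = ΔT/ΣR = (-187 °C − 18.9 °C)/13.85 = -14.9 W
(Negative Q ⇒ heat flows inward; heat gain = 14.9 W.)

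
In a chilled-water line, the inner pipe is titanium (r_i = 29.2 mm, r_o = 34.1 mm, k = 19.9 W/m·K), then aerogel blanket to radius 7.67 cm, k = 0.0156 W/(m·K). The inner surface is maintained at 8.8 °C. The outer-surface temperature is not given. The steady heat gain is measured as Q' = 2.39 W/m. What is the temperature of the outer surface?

Series resistances:
  R'_titanium = ln(0.0341/0.0292)/(2πk) = 0.1551/(2π·19.9) = 0.001241 m·K/W
  R'_aerogel blanket = ln(0.0767/0.0341)/(2πk) = 0.8106/(2π·0.0156) = 8.270 m·K/W
ΣR = 8.271 m·K/W
ΔT = Q'·ΣR = 2.39 × 8.271 = 19.77 K
Heat flows inward, so T_out = T_in + ΔT = 8.8 + 19.77 = 28.6 °C

T_out = 28.6 °C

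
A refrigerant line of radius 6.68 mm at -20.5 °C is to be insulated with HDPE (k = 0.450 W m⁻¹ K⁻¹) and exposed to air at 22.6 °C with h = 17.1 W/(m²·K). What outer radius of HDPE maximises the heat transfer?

r_cr = 2.63 cm

For a cylinder, r_cr = k_ins/h = 0.450/17.1 = 0.0263 m = 2.63 cm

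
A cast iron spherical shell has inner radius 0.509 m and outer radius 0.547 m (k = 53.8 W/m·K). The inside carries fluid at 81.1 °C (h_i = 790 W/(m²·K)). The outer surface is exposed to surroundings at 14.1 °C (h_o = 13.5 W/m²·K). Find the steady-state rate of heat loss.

Q = 3300 W

Treat each layer as a resistance in series:
  R_conv,in = 1/(4πr²h) = 1/(4π·0.509²·790) = 3.888×10^-4 K/W
  R_cast iron = (1/0.509 − 1/0.547)/(4πk) = 0.1365/(4π·53.8) = 2.019×10^-4 K/W
  R_conv,out = 1/(4πr²h) = 1/(4π·0.547²·13.5) = 0.01970 K/W
ΣR = 3.888×10^-4 + 2.019×10^-4 + 0.01970 = 0.02029 K/W
Q = ΔT/ΣR = (81.1 °C − 14.1 °C)/0.02029 = 3300 W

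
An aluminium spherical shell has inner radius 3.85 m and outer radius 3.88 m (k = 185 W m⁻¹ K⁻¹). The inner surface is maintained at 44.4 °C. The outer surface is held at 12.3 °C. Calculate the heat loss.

Q = 4πk·ΔT/(1/r₁ − 1/r₂) = 4π × 185 × 32.1 / (1/3.85 − 1/3.88) = 3.72×10^7 W

Q = 3.72×10^7 W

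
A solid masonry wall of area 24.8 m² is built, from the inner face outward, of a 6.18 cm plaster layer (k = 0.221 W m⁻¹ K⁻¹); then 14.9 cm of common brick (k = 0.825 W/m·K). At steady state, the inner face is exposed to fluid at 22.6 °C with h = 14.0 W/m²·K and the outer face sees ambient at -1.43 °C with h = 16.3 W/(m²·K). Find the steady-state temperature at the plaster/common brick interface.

T = 8.37 °C

Series thermal resistances, inner to outer:
  R_conv,in = 1/(hA) = 1/(14.0·24.8) = 0.002880 K/W
  R_plaster = L/(kA) = 0.0618/(0.221·24.8) = 0.01128 K/W
  R_common brick = L/(kA) = 0.149/(0.825·24.8) = 0.007283 K/W
  R_conv,out = 1/(hA) = 1/(16.3·24.8) = 0.002474 K/W
ΣR = 0.002880 + 0.01128 + 0.007283 + 0.002474 = 0.02392 K/W
Q = ΔT/ΣR = (22.6 °C − -1.43 °C)/0.02392 = 1005 W
From the inner boundary to the plaster/common brick interface, ΣR_partial = 0.01416 K/W.
T_interface = T_in − Q·ΣR_partial = 22.6 °C − (1005)(0.01416) = 8.37 °C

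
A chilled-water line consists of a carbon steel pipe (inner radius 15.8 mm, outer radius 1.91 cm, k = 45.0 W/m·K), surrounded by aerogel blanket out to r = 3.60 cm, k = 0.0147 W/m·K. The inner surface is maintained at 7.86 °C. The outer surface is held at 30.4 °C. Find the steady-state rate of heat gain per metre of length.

Series thermal resistances, inner to outer:
  R'_carbon steel = ln(0.0191/0.0158)/(2πk) = 0.1897/(2π·45.0) = 6.709×10^-4 m·K/W
  R'_aerogel blanket = ln(0.0360/0.0191)/(2πk) = 0.6338/(2π·0.0147) = 6.862 m·K/W
ΣR = 6.709×10^-4 + 6.862 = 6.863 m·K/W
Q' = ΔT/ΣR = (7.86 °C − 30.4 °C)/6.863 = -3.28 W/m
(Negative Q' ⇒ heat flows inward; heat gain = 3.28 W/m.)

Q' = 3.28 W/m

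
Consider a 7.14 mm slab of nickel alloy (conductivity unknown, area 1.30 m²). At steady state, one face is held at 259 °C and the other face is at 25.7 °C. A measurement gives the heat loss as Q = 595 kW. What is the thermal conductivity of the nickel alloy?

k = 14.0 W/m·K

ΣR = ΔT/Q = |259 − 25.7|/5.95×10^5 = 3.921×10^-4 K/W
L/(kA) = 3.921×10^-4 ⇒ k = 0.00714/(3.921×10^-4·1.30) = 14.0 W/m·K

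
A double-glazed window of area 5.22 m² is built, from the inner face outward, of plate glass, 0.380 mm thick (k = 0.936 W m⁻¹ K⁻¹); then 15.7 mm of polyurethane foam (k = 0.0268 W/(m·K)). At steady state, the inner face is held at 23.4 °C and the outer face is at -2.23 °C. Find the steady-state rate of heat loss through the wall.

Q = 228 W

Treat each layer as a resistance in series:
  R_plate glass = L/(kA) = 3.80×10^-4/(0.936·5.22) = 7.777×10^-5 K/W
  R_polyurethane foam = L/(kA) = 0.0157/(0.0268·5.22) = 0.1122 K/W
ΣR = 7.777×10^-5 + 0.1122 = 0.1123 K/W
Q = ΔT/ΣR = (23.4 °C − -2.23 °C)/0.1123 = 228 W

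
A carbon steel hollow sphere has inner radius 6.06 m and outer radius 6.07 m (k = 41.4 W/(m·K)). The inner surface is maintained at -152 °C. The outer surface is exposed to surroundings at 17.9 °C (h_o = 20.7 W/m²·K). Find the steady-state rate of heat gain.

Q = 1620 kW

Series thermal resistances, inner to outer:
  R_carbon steel = (1/6.06 − 1/6.07)/(4πk) = 2.719×10^-4/(4π·41.4) = 5.226×10^-7 K/W
  R_conv,out = 1/(4πr²h) = 1/(4π·6.07²·20.7) = 1.043×10^-4 K/W
ΣR = 5.226×10^-7 + 1.043×10^-4 = 1.048×10^-4 K/W
Q = ΔT/ΣR = (-152 °C − 17.9 °C)/1.048×10^-4 = -1.62×10^6 W
(Negative Q ⇒ heat flows inward; heat gain = 1.62×10^6 W.)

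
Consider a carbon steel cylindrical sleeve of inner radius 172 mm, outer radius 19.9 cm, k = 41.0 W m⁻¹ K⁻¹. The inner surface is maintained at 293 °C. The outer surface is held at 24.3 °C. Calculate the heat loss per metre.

Q' = 475 kW/m

Q' = 2πk·ΔT/ln(r₂/r₁) = 2π × 41.0 × 268.7 / ln(0.199/0.172) = 4.75×10^5 W/m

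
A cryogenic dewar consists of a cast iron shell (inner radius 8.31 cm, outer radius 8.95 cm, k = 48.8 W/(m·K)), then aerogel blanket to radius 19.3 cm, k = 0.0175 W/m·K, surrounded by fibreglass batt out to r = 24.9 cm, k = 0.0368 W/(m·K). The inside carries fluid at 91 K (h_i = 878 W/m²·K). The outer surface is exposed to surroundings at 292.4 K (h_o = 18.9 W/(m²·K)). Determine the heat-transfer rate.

Q = 6.75 W

Series thermal resistances, inner to outer:
  R_conv,in = 1/(4πr²h) = 1/(4π·0.0831²·878) = 0.01312 K/W
  R_cast iron = (1/0.0831 − 1/0.0895)/(4πk) = 0.8605/(4π·48.8) = 0.001403 K/W
  R_aerogel blanket = (1/0.0895 − 1/0.193)/(4πk) = 5.992/(4π·0.0175) = 27.25 K/W
  R_fibreglass batt = (1/0.193 − 1/0.249)/(4πk) = 1.165/(4π·0.0368) = 2.520 K/W
  R_conv,out = 1/(4πr²h) = 1/(4π·0.249²·18.9) = 0.06791 K/W
ΣR = 0.01312 + 0.001403 + 27.25 + 2.520 + 0.06791 = 29.85 K/W
Q = ΔT/ΣR = (91 K − 292.4 K)/29.85 = -6.75 W
(Negative Q ⇒ heat flows inward; heat gain = 6.75 W.)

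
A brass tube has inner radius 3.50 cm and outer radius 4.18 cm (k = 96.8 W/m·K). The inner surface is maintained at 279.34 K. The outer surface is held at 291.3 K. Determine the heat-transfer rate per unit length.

Q' = 2πk·ΔT/ln(r₂/r₁) = 2π × 96.8 × 11.96 / ln(0.0418/0.0350) = 41000 W/m

Q' = 41.0 kW/m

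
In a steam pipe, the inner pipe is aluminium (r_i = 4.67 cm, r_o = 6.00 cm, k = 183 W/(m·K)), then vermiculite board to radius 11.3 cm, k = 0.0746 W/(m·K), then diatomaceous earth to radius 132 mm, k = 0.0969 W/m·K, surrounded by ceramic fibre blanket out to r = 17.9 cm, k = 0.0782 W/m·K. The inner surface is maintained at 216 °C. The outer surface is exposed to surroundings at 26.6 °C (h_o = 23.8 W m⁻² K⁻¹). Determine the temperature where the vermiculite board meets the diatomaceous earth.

Treat each layer as a resistance in series:
  R'_aluminium = ln(0.0600/0.0467)/(2πk) = 0.2506/(2π·183) = 2.179×10^-4 m·K/W
  R'_vermiculite board = ln(0.113/0.0600)/(2πk) = 0.6330/(2π·0.0746) = 1.351 m·K/W
  R'_diatomaceous earth = ln(0.132/0.113)/(2πk) = 0.1554/(2π·0.0969) = 0.2553 m·K/W
  R'_ceramic fibre blanket = ln(0.179/0.132)/(2πk) = 0.3046/(2π·0.0782) = 0.6199 m·K/W
  R'_conv,out = 1/(2πr h) = 1/(2π·0.179·23.8) = 0.03736 m·K/W
ΣR = 2.179×10^-4 + 1.351 + 0.2553 + 0.6199 + 0.03736 = 2.264 m·K/W
Q' = ΔT/ΣR = (216 °C − 26.6 °C)/2.264 = 83.66 W/m
From the inner boundary to the vermiculite board/diatomaceous earth interface, ΣR_partial = 1.351 m·K/W.
T_interface = T_in − Q'·ΣR_partial = 216 °C − (83.66)(1.351) = 103 °C

T = 103 °C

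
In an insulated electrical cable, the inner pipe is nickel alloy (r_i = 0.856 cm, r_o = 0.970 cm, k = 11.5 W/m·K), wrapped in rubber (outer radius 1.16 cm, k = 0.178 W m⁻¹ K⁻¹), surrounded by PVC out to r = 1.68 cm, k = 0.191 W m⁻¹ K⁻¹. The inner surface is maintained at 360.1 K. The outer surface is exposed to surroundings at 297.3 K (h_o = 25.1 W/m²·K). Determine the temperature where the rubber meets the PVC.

T = 348.1 K

Treat each layer as a resistance in series:
  R'_nickel alloy = ln(0.00970/0.00856)/(2πk) = 0.1250/(2π·11.5) = 0.001730 m·K/W
  R'_rubber = ln(0.0116/0.00970)/(2πk) = 0.1789/(2π·0.178) = 0.1599 m·K/W
  R'_PVC = ln(0.0168/0.0116)/(2πk) = 0.3704/(2π·0.191) = 0.3086 m·K/W
  R'_conv,out = 1/(2πr h) = 1/(2π·0.0168·25.1) = 0.3774 m·K/W
ΣR = 0.001730 + 0.1599 + 0.3086 + 0.3774 = 0.8476 m·K/W
Q' = ΔT/ΣR = (360.1 K − 297.3 K)/0.8476 = 74.09 W/m
From the inner boundary to the rubber/PVC interface, ΣR_partial = 0.1616 m·K/W.
T_interface = T_in − Q'·ΣR_partial = 360.1 K − (74.09)(0.1616) = 348.1 K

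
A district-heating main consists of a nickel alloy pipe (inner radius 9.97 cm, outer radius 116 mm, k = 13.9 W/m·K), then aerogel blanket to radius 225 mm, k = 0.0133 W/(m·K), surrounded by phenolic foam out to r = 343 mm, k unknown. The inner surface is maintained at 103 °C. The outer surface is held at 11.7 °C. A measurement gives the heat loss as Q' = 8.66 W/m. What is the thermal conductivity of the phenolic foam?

k = 0.0257 W/m·K

ΣR = ΔT/Q' = |103 − 11.7|/8.66 = 10.54 m·K/W
Known resistances:
  R'_nickel alloy = ln(0.116/0.0997)/(2πk) = 0.1514/(2π·13.9) = 0.001734 m·K/W
  R'_aerogel blanket = ln(0.225/0.116)/(2πk) = 0.6625/(2π·0.0133) = 7.928 m·K/W
R_phenolic foam = ΣR − ΣR_known = 10.54 − 7.930 = 2.610 m·K/W
ln(r₂/r₁)/(2πk) = 2.610 ⇒ k = 0.4216/(2π·2.610) = 0.0257 W/m·K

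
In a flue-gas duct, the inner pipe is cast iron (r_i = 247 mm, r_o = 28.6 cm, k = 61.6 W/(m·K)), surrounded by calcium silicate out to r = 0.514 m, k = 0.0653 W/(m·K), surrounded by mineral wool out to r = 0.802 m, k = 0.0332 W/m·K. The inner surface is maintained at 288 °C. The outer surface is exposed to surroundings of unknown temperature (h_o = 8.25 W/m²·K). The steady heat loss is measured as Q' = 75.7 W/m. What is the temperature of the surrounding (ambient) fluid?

T_out = 16.5 °C

Series resistances:
  R'_cast iron = ln(0.286/0.247)/(2πk) = 0.1466/(2π·61.6) = 3.788×10^-4 m·K/W
  R'_calcium silicate = ln(0.514/0.286)/(2πk) = 0.5862/(2π·0.0653) = 1.429 m·K/W
  R'_mineral wool = ln(0.802/0.514)/(2πk) = 0.4449/(2π·0.0332) = 2.133 m·K/W
  R'_conv,out = 1/(2πr h) = 1/(2π·0.802·8.25) = 0.02405 m·K/W
ΣR = 3.586 m·K/W
ΔT = Q'·ΣR = 75.7 × 3.586 = 271.5 K
Heat flows outward, so T_out = T_in − ΔT = 288 − 271.5 = 16.5 °C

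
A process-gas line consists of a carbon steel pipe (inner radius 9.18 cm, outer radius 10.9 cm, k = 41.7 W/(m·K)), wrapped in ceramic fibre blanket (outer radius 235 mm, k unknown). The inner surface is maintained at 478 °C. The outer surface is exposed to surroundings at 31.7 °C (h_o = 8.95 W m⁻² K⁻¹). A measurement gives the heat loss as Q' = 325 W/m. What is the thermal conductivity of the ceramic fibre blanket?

k = 0.0943 W/m·K

ΣR = ΔT/Q' = |478 − 31.7|/325 = 1.373 m·K/W
Known resistances:
  R'_carbon steel = ln(0.109/0.0918)/(2πk) = 0.1717/(2π·41.7) = 6.555×10^-4 m·K/W
  R'_conv,out = 1/(2πr h) = 1/(2π·0.235·8.95) = 0.07567 m·K/W
R_ceramic fibre blanket = ΣR − ΣR_known = 1.373 − 0.07633 = 1.297 m·K/W
ln(r₂/r₁)/(2πk) = 1.297 ⇒ k = 0.7682/(2π·1.297) = 0.0943 W/m·K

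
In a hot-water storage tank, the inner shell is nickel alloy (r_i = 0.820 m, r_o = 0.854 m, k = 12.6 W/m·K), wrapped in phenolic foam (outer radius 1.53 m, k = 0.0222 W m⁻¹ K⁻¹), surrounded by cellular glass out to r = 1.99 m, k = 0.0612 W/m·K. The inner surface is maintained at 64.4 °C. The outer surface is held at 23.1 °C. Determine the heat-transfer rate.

Q = 20.1 W

Resistance network (inner→outer):
  R_nickel alloy = (1/0.820 − 1/0.854)/(4πk) = 0.04855/(4π·12.6) = 3.066×10^-4 K/W
  R_phenolic foam = (1/0.854 − 1/1.53)/(4πk) = 0.5174/(4π·0.0222) = 1.855 K/W
  R_cellular glass = (1/1.53 − 1/1.99)/(4πk) = 0.1511/(4π·0.0612) = 0.1965 K/W
ΣR = 3.066×10^-4 + 1.855 + 0.1965 = 2.052 K/W
Q = ΔT/ΣR = (64.4 °C − 23.1 °C)/2.052 = 20.1 W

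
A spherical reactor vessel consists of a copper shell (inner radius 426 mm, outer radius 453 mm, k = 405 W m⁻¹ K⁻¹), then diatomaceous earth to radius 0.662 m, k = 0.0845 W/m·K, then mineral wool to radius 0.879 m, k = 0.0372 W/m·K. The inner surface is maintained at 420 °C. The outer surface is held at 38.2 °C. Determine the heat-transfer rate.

Q = 263 W

Resistance network (inner→outer):
  R_copper = (1/0.426 − 1/0.453)/(4πk) = 0.1399/(4π·405) = 2.749×10^-5 K/W
  R_diatomaceous earth = (1/0.453 − 1/0.662)/(4πk) = 0.6969/(4π·0.0845) = 0.6563 K/W
  R_mineral wool = (1/0.662 − 1/0.879)/(4πk) = 0.3729/(4π·0.0372) = 0.7977 K/W
ΣR = 2.749×10^-5 + 0.6563 + 0.7977 = 1.454 K/W
Q = ΔT/ΣR = (420 °C − 38.2 °C)/1.454 = 263 W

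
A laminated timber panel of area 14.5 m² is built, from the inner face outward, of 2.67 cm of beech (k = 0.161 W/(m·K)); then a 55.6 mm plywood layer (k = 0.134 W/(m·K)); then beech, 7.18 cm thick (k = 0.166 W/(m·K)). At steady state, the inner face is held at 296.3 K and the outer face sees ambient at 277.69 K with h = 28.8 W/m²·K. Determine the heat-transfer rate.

Resistance network (inner→outer):
  R_beech = L/(kA) = 0.0267/(0.161·14.5) = 0.01144 K/W
  R_plywood = L/(kA) = 0.0556/(0.134·14.5) = 0.02862 K/W
  R_beech = L/(kA) = 0.0718/(0.166·14.5) = 0.02983 K/W
  R_conv,out = 1/(hA) = 1/(28.8·14.5) = 0.002395 K/W
ΣR = 0.01144 + 0.02862 + 0.02983 + 0.002395 = 0.07229 K/W
Q = ΔT/ΣR = (296.3 K − 277.69 K)/0.07229 = 257 W

Q = 257 W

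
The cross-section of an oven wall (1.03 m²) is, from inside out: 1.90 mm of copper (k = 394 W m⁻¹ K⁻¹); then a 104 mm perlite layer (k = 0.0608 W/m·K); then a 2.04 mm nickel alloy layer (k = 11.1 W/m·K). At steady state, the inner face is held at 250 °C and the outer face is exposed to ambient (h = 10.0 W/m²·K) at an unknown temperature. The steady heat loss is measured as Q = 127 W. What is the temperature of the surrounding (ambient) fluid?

T_out = 26.7 °C

Sum the resistances:
  R_copper = L/(kA) = 0.00190/(394·1.03) = 4.682×10^-6 K/W
  R_perlite = L/(kA) = 0.104/(0.0608·1.03) = 1.661 K/W
  R_nickel alloy = L/(kA) = 0.00204/(11.1·1.03) = 1.784×10^-4 K/W
  R_conv,out = 1/(hA) = 1/(10.0·1.03) = 0.09709 K/W
ΣR = 1.758 K/W
ΔT = Q·ΣR = 127 × 1.758 = 223.3 K
Heat flows outward, so T_out = T_in − ΔT = 250 − 223.3 = 26.7 °C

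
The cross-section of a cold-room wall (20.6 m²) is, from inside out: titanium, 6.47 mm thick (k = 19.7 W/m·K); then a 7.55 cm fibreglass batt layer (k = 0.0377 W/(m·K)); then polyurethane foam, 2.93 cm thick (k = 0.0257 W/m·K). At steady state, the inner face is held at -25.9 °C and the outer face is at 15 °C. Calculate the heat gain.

Q = 268 W

Resistance network (inner→outer):
  R_titanium = L/(kA) = 0.00647/(19.7·20.6) = 1.594×10^-5 K/W
  R_fibreglass batt = L/(kA) = 0.0755/(0.0377·20.6) = 0.09722 K/W
  R_polyurethane foam = L/(kA) = 0.0293/(0.0257·20.6) = 0.05534 K/W
ΣR = 1.594×10^-5 + 0.09722 + 0.05534 = 0.1526 K/W
Q = ΔT/ΣR = (-25.9 °C − 15 °C)/0.1526 = -268 W
(Negative Q ⇒ heat flows inward; heat gain = 268 W.)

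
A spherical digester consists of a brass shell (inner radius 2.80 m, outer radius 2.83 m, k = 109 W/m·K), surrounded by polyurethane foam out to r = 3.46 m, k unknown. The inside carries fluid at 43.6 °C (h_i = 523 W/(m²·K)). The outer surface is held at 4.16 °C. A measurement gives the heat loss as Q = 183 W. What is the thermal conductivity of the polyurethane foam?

ΣR = ΔT/Q = |43.6 − 4.16|/183 = 0.2155 K/W
Known resistances:
  R_conv,in = 1/(4πr²h) = 1/(4π·2.80²·523) = 1.941×10^-5 K/W
  R_brass = (1/2.80 − 1/2.83)/(4πk) = 0.003786/(4π·109) = 2.764×10^-6 K/W
R_polyurethane foam = ΣR − ΣR_known = 0.2155 − 2.217×10^-5 = 0.2155 K/W
(1/r₁−1/r₂)/(4πk) = 0.2155 ⇒ k = 0.06434/(4π·0.2155) = 0.0238 W/m·K

k = 0.0238 W/m·K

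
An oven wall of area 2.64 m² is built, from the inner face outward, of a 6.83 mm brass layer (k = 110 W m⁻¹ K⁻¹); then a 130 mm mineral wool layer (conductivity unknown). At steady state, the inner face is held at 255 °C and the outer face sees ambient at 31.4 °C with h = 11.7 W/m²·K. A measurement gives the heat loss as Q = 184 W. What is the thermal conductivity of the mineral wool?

k = 0.0416 W/m·K

ΣR = ΔT/Q = |255 − 31.4|/184 = 1.215 K/W
Known resistances:
  R_brass = L/(kA) = 0.00683/(110·2.64) = 2.352×10^-5 K/W
  R_conv,out = 1/(hA) = 1/(11.7·2.64) = 0.03238 K/W
R_mineral wool = ΣR − ΣR_known = 1.215 − 0.03240 = 1.183 K/W
L/(kA) = 1.183 ⇒ k = 0.130/(1.183·2.64) = 0.0416 W/m·K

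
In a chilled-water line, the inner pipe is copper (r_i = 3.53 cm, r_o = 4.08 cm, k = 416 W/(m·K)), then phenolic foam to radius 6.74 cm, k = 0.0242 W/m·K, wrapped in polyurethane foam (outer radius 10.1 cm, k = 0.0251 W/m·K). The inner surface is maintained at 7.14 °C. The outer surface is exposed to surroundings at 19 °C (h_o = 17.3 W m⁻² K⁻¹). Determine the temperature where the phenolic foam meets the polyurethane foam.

Series thermal resistances, inner to outer:
  R'_copper = ln(0.0408/0.0353)/(2πk) = 0.1448/(2π·416) = 5.540×10^-5 m·K/W
  R'_phenolic foam = ln(0.0674/0.0408)/(2πk) = 0.5020/(2π·0.0242) = 3.301 m·K/W
  R'_polyurethane foam = ln(0.101/0.0674)/(2πk) = 0.4045/(2π·0.0251) = 2.565 m·K/W
  R'_conv,out = 1/(2πr h) = 1/(2π·0.101·17.3) = 0.09109 m·K/W
ΣR = 5.540×10^-5 + 3.301 + 2.565 + 0.09109 = 5.957 m·K/W
Q' = ΔT/ΣR = (7.14 °C − 19 °C)/5.957 = -1.991 W/m
From the inner boundary to the phenolic foam/polyurethane foam interface, ΣR_partial = 3.301 m·K/W.
T_interface = T_in − Q'·ΣR_partial = 7.14 °C − (-1.991)(3.301) = 13.7 °C

T = 13.7 °C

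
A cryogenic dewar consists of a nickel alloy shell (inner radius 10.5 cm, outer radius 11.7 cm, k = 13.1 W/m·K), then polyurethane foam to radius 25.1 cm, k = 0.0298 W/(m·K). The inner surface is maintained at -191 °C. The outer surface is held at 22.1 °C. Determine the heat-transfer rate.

Treat each layer as a resistance in series:
  R_nickel alloy = (1/0.105 − 1/0.117)/(4πk) = 0.9768/(4π·13.1) = 0.005934 K/W
  R_polyurethane foam = (1/0.117 − 1/0.251)/(4πk) = 4.563/(4π·0.0298) = 12.18 K/W
ΣR = 0.005934 + 12.18 = 12.19 K/W
Q = ΔT/ΣR = (-191 °C − 22.1 °C)/12.19 = -17.5 W
(Negative Q ⇒ heat flows inward; heat gain = 17.5 W.)

Q = 17.5 W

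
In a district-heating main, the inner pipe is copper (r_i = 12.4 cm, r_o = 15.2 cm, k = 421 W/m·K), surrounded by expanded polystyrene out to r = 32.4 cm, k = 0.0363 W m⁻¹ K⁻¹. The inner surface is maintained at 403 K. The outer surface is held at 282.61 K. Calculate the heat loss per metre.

Q' = 36.3 W/m

Treat each layer as a resistance in series:
  R'_copper = ln(0.152/0.124)/(2πk) = 0.2036/(2π·421) = 7.697×10^-5 m·K/W
  R'_expanded polystyrene = ln(0.324/0.152)/(2πk) = 0.7569/(2π·0.0363) = 3.318 m·K/W
ΣR = 7.697×10^-5 + 3.318 = 3.318 m·K/W
Q' = ΔT/ΣR = (403 K − 282.61 K)/3.318 = 36.3 W/m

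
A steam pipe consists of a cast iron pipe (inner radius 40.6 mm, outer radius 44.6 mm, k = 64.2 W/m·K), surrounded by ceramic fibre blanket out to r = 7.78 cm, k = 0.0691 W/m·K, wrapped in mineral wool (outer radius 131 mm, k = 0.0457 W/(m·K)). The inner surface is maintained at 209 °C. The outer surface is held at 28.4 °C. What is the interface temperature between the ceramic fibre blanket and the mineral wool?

T = 134 °C

Treat each layer as a resistance in series:
  R'_cast iron = ln(0.0446/0.0406)/(2πk) = 0.09397/(2π·64.2) = 2.329×10^-4 m·K/W
  R'_ceramic fibre blanket = ln(0.0778/0.0446)/(2πk) = 0.5564/(2π·0.0691) = 1.282 m·K/W
  R'_mineral wool = ln(0.131/0.0778)/(2πk) = 0.5211/(2π·0.0457) = 1.815 m·K/W
ΣR = 2.329×10^-4 + 1.282 + 1.815 = 3.097 m·K/W
Q' = ΔT/ΣR = (209 °C − 28.4 °C)/3.097 = 58.31 W/m
From the inner boundary to the ceramic fibre blanket/mineral wool interface, ΣR_partial = 1.282 m·K/W.
T_interface = T_in − Q'·ΣR_partial = 209 °C − (58.31)(1.282) = 134 °C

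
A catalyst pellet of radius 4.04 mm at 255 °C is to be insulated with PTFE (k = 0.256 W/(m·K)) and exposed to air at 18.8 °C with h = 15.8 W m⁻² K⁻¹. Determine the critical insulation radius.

For a sphere, r_cr = 2k_ins/h = 2·0.256/15.8 = 0.0324 m = 3.24 cm

r_cr = 3.24 cm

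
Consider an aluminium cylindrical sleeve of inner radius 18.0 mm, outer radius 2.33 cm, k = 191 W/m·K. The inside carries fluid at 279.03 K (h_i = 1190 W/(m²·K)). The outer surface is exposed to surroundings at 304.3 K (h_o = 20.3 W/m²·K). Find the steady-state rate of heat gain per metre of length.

Q' = 73.4 W/m

Series thermal resistances, inner to outer:
  R'_conv,in = 1/(2πr h) = 1/(2π·0.0180·1190) = 0.007430 m·K/W
  R'_aluminium = ln(0.0233/0.0180)/(2πk) = 0.2581/(2π·191) = 2.151×10^-4 m·K/W
  R'_conv,out = 1/(2πr h) = 1/(2π·0.0233·20.3) = 0.3365 m·K/W
ΣR = 0.007430 + 2.151×10^-4 + 0.3365 = 0.3441 m·K/W
Q' = ΔT/ΣR = (279.03 K − 304.3 K)/0.3441 = -73.4 W/m
(Negative Q' ⇒ heat flows inward; heat gain = 73.4 W/m.)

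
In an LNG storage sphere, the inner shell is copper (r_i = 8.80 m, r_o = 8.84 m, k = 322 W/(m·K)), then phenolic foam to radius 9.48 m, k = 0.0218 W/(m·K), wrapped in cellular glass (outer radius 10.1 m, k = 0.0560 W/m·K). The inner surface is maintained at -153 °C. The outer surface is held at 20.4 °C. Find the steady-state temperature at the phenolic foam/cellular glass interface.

Resistance network (inner→outer):
  R_copper = (1/8.80 − 1/8.84)/(4πk) = 5.142×10^-4/(4π·322) = 1.271×10^-7 K/W
  R_phenolic foam = (1/8.84 − 1/9.48)/(4πk) = 0.007637/(4π·0.0218) = 0.02788 K/W
  R_cellular glass = (1/9.48 − 1/10.1)/(4πk) = 0.006475/(4π·0.0560) = 0.009202 K/W
ΣR = 1.271×10^-7 + 0.02788 + 0.009202 = 0.03708 K/W
Q = ΔT/ΣR = (-153 °C − 20.4 °C)/0.03708 = -4676 W
From the inner boundary to the phenolic foam/cellular glass interface, ΣR_partial = 0.02788 K/W.
T_interface = T_in − Q·ΣR_partial = -153 °C − (-4676)(0.02788) = -22.6 °C

T = -22.6 °C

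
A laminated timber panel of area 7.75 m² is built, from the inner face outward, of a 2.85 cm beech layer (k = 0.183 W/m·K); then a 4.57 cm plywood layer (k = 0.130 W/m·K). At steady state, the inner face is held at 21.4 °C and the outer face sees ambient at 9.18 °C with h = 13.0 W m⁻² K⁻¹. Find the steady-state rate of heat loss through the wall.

Q = 162 W

Treat each layer as a resistance in series:
  R_beech = L/(kA) = 0.0285/(0.183·7.75) = 0.02010 K/W
  R_plywood = L/(kA) = 0.0457/(0.130·7.75) = 0.04536 K/W
  R_conv,out = 1/(hA) = 1/(13.0·7.75) = 0.009926 K/W
ΣR = 0.02010 + 0.04536 + 0.009926 = 0.07539 K/W
Q = ΔT/ΣR = (21.4 °C − 9.18 °C)/0.07539 = 162 W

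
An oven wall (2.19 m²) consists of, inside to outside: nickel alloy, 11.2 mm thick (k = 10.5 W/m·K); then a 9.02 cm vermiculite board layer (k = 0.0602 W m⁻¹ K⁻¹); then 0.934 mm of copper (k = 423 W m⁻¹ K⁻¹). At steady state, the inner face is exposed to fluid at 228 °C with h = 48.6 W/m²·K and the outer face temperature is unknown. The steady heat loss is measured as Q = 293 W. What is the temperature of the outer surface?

T_out = 24.6 °C

Sum the resistances:
  R_conv,in = 1/(hA) = 1/(48.6·2.19) = 0.009395 K/W
  R_nickel alloy = L/(kA) = 0.0112/(10.5·2.19) = 4.871×10^-4 K/W
  R_vermiculite board = L/(kA) = 0.0902/(0.0602·2.19) = 0.6842 K/W
  R_copper = L/(kA) = 9.34×10^-4/(423·2.19) = 1.008×10^-6 K/W
ΣR = 0.6941 K/W
ΔT = Q·ΣR = 293 × 0.6941 = 203.4 K
Heat flows outward, so T_out = T_in − ΔT = 228 − 203.4 = 24.6 °C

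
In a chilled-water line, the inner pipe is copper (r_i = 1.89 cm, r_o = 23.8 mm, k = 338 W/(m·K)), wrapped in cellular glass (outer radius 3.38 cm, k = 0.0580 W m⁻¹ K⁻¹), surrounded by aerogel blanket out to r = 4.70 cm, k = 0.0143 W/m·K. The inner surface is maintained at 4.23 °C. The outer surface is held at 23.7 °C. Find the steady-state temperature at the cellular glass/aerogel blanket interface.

Resistance network (inner→outer):
  R'_copper = ln(0.0238/0.0189)/(2πk) = 0.2305/(2π·338) = 1.085×10^-4 m·K/W
  R'_cellular glass = ln(0.0338/0.0238)/(2πk) = 0.3508/(2π·0.0580) = 0.9625 m·K/W
  R'_aerogel blanket = ln(0.0470/0.0338)/(2πk) = 0.3297/(2π·0.0143) = 3.669 m·K/W
ΣR = 1.085×10^-4 + 0.9625 + 3.669 = 4.632 m·K/W
Q' = ΔT/ΣR = (4.23 °C − 23.7 °C)/4.632 = -4.203 W/m
From the inner boundary to the cellular glass/aerogel blanket interface, ΣR_partial = 0.9626 m·K/W.
T_interface = T_in − Q'·ΣR_partial = 4.23 °C − (-4.203)(0.9626) = 8.28 °C

T = 8.28 °C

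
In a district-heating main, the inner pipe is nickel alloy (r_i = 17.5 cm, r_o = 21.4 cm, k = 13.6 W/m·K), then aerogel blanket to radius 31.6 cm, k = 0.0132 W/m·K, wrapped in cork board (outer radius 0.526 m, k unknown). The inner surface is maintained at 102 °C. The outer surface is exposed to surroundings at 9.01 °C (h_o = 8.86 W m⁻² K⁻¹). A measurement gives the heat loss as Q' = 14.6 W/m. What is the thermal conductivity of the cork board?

k = 0.0497 W/m·K

ΣR = ΔT/Q' = |102 − 9.01|/14.6 = 6.369 m·K/W
Known resistances:
  R'_nickel alloy = ln(0.214/0.175)/(2πk) = 0.2012/(2π·13.6) = 0.002354 m·K/W
  R'_aerogel blanket = ln(0.316/0.214)/(2πk) = 0.3898/(2π·0.0132) = 4.699 m·K/W
  R'_conv,out = 1/(2πr h) = 1/(2π·0.526·8.86) = 0.03415 m·K/W
R_cork board = ΣR − ΣR_known = 6.369 − 4.736 = 1.633 m·K/W
ln(r₂/r₁)/(2πk) = 1.633 ⇒ k = 0.5096/(2π·1.633) = 0.0497 W/m·K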